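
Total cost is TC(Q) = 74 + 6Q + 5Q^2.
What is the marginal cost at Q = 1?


MC = dTC/dQ = 6 + 2*5*Q
At Q = 1:
MC = 6 + 10*1
MC = 6 + 10 = 16

16


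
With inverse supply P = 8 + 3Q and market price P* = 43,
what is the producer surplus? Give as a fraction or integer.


Minimum supply price (at Q=0): P_min = 8
Quantity supplied at P* = 43:
Q* = (43 - 8)/3 = 35/3
PS = (1/2) * Q* * (P* - P_min)
PS = (1/2) * 35/3 * (43 - 8)
PS = (1/2) * 35/3 * 35 = 1225/6

1225/6


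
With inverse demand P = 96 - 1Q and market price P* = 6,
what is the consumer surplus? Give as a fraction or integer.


Maximum willingness to pay (at Q=0): P_max = 96
Quantity demanded at P* = 6:
Q* = (96 - 6)/1 = 90
CS = (1/2) * Q* * (P_max - P*)
CS = (1/2) * 90 * (96 - 6)
CS = (1/2) * 90 * 90 = 4050

4050


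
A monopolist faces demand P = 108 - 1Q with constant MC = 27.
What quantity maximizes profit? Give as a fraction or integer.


TR = P*Q = (108 - 1Q)Q = 108Q - 1Q^2
MR = dTR/dQ = 108 - 2Q
Set MR = MC:
108 - 2Q = 27
81 = 2Q
Q* = 81/2 = 81/2

81/2


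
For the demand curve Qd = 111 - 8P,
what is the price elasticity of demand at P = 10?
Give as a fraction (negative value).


dQ/dP = -8
At P = 10: Q = 111 - 8*10 = 31
E = (dQ/dP)(P/Q) = (-8)(10/31) = -80/31

-80/31


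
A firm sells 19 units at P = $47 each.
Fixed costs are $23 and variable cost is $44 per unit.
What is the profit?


Total Revenue = P * Q = 47 * 19 = $893
Total Cost = FC + VC*Q = 23 + 44*19 = $859
Profit = TR - TC = 893 - 859 = $34

$34


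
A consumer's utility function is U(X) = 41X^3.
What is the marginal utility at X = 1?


MU = dU/dX = 41*3*X^(3-1)
MU = 123*X^2
At X = 1:
MU = 123 * 1^2
MU = 123 * 1 = 123

123


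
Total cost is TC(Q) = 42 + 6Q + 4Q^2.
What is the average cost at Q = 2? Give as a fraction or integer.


TC(2) = 42 + 6*2 + 4*2^2
TC(2) = 42 + 12 + 16 = 70
AC = TC/Q = 70/2 = 35

35


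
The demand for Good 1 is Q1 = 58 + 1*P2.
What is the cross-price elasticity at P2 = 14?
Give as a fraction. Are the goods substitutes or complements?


dQ1/dP2 = 1
At P2 = 14: Q1 = 58 + 1*14 = 72
Exy = (dQ1/dP2)(P2/Q1) = 1 * 14 / 72 = 7/36
Since Exy > 0, the goods are substitutes.

7/36 (substitutes)


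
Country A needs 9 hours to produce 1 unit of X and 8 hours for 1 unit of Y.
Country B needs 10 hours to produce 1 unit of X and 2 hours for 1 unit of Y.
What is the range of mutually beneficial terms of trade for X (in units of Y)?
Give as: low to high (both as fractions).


Opportunity cost of X for Country A = hours_X / hours_Y = 9/8 = 9/8 units of Y
Opportunity cost of X for Country B = hours_X / hours_Y = 10/2 = 5 units of Y
Terms of trade must be between the two opportunity costs.
Range: 9/8 to 5

9/8 to 5


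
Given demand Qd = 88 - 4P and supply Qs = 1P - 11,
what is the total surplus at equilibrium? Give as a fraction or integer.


Find equilibrium: 88 - 4P = 1P - 11
88 + 11 = 5P
P* = 99/5 = 99/5
Q* = 1*99/5 - 11 = 44/5
Inverse demand: P = 22 - Q/4, so P_max = 22
Inverse supply: P = 11 + Q/1, so P_min = 11
CS = (1/2) * 44/5 * (22 - 99/5) = 242/25
PS = (1/2) * 44/5 * (99/5 - 11) = 968/25
TS = CS + PS = 242/25 + 968/25 = 242/5

242/5


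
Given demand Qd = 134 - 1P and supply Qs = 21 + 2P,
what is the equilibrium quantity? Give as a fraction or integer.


First find equilibrium price:
134 - 1P = 21 + 2P
P* = 113/3 = 113/3
Then substitute into demand:
Q* = 134 - 1 * 113/3 = 289/3

289/3


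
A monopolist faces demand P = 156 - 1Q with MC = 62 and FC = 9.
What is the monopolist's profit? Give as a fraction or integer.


MR = MC: 156 - 2Q = 62
Q* = 47
P* = 156 - 1*47 = 109
Profit = (P* - MC)*Q* - FC
= (109 - 62)*47 - 9
= 47*47 - 9
= 2209 - 9 = 2200

2200


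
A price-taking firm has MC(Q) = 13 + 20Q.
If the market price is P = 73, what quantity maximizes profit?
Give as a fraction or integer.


In perfect competition, profit is maximized where P = MC.
73 = 13 + 20Q
60 = 20Q
Q* = 60/20 = 3

3


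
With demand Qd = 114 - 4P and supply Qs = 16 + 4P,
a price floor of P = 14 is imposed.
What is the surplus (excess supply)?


At P = 14:
Qd = 114 - 4*14 = 58
Qs = 16 + 4*14 = 72
Surplus = Qs - Qd = 72 - 58 = 14

14


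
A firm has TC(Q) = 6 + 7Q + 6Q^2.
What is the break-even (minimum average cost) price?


AC(Q) = 6/Q + 7 + 6Q
To minimize: dAC/dQ = -6/Q^2 + 6 = 0
Q^2 = 6/6 = 1
Q* = 1
Min AC = 6/1 + 7 + 6*1
Min AC = 6 + 7 + 6 = 19

19


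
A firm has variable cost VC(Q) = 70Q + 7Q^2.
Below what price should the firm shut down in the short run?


AVC(Q) = VC(Q)/Q = 70 + 7Q
AVC is increasing in Q, so minimum AVC is at Q -> 0+.
Min AVC = 70
The firm should shut down if P < 70.

70


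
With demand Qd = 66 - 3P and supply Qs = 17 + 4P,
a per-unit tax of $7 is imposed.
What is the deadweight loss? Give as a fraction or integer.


Pre-tax equilibrium quantity: Q* = 45
Post-tax equilibrium quantity: Q_tax = 33
Reduction in quantity: Q* - Q_tax = 12
DWL = (1/2) * tax * (Q* - Q_tax)
DWL = (1/2) * 7 * 12 = 42

42


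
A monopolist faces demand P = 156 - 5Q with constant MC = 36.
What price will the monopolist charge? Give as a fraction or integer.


MR = 156 - 10Q
Set MR = MC: 156 - 10Q = 36
Q* = 12
Substitute into demand:
P* = 156 - 5*12 = 96

96


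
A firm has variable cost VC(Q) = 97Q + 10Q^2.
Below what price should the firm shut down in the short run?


AVC(Q) = VC(Q)/Q = 97 + 10Q
AVC is increasing in Q, so minimum AVC is at Q -> 0+.
Min AVC = 97
The firm should shut down if P < 97.

97


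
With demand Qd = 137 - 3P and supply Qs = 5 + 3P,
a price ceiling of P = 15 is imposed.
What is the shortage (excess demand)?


At P = 15:
Qd = 137 - 3*15 = 92
Qs = 5 + 3*15 = 50
Shortage = Qd - Qs = 92 - 50 = 42

42


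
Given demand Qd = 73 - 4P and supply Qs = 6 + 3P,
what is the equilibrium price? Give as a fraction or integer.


At equilibrium, Qd = Qs.
73 - 4P = 6 + 3P
73 - 6 = 4P + 3P
67 = 7P
P* = 67/7 = 67/7

67/7


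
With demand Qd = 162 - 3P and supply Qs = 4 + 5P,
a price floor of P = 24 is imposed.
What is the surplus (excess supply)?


At P = 24:
Qd = 162 - 3*24 = 90
Qs = 4 + 5*24 = 124
Surplus = Qs - Qd = 124 - 90 = 34

34


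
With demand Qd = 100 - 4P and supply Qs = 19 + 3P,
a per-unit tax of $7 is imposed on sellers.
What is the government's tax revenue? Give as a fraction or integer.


With tax on sellers, new supply: Qs' = 19 + 3(P - 7)
= 3P - 2
New equilibrium quantity:
Q_new = 292/7
Tax revenue = tax * Q_new = 7 * 292/7 = 292

292


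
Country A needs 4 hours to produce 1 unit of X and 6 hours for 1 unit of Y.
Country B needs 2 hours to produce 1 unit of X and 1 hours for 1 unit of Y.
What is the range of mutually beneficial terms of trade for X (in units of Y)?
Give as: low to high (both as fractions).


Opportunity cost of X for Country A = hours_X / hours_Y = 4/6 = 2/3 units of Y
Opportunity cost of X for Country B = hours_X / hours_Y = 2/1 = 2 units of Y
Terms of trade must be between the two opportunity costs.
Range: 2/3 to 2

2/3 to 2


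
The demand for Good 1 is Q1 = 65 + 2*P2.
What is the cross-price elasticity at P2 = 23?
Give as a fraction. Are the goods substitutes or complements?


dQ1/dP2 = 2
At P2 = 23: Q1 = 65 + 2*23 = 111
Exy = (dQ1/dP2)(P2/Q1) = 2 * 23 / 111 = 46/111
Since Exy > 0, the goods are substitutes.

46/111 (substitutes)


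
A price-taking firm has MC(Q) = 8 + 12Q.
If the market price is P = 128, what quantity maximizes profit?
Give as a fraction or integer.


In perfect competition, profit is maximized where P = MC.
128 = 8 + 12Q
120 = 12Q
Q* = 120/12 = 10

10


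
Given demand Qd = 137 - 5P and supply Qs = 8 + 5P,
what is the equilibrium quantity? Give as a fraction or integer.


First find equilibrium price:
137 - 5P = 8 + 5P
P* = 129/10 = 129/10
Then substitute into demand:
Q* = 137 - 5 * 129/10 = 145/2

145/2


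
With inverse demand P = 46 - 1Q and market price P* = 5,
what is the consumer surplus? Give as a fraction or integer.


Maximum willingness to pay (at Q=0): P_max = 46
Quantity demanded at P* = 5:
Q* = (46 - 5)/1 = 41
CS = (1/2) * Q* * (P_max - P*)
CS = (1/2) * 41 * (46 - 5)
CS = (1/2) * 41 * 41 = 1681/2

1681/2


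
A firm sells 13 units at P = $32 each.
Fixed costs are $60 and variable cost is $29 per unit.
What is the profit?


Total Revenue = P * Q = 32 * 13 = $416
Total Cost = FC + VC*Q = 60 + 29*13 = $437
Profit = TR - TC = 416 - 437 = $-21

$-21


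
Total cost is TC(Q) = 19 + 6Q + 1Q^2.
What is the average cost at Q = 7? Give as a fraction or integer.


TC(7) = 19 + 6*7 + 1*7^2
TC(7) = 19 + 42 + 49 = 110
AC = TC/Q = 110/7 = 110/7

110/7


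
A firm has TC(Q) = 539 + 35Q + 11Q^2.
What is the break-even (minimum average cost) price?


AC(Q) = 539/Q + 35 + 11Q
To minimize: dAC/dQ = -539/Q^2 + 11 = 0
Q^2 = 539/11 = 49
Q* = 7
Min AC = 539/7 + 35 + 11*7
Min AC = 77 + 35 + 77 = 189

189


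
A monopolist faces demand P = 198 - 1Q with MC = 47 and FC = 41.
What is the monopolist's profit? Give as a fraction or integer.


MR = MC: 198 - 2Q = 47
Q* = 151/2
P* = 198 - 1*151/2 = 245/2
Profit = (P* - MC)*Q* - FC
= (245/2 - 47)*151/2 - 41
= 151/2*151/2 - 41
= 22801/4 - 41 = 22637/4

22637/4


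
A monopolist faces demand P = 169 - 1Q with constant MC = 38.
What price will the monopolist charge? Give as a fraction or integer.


MR = 169 - 2Q
Set MR = MC: 169 - 2Q = 38
Q* = 131/2
Substitute into demand:
P* = 169 - 1*131/2 = 207/2

207/2


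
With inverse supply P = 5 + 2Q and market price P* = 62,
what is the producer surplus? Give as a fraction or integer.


Minimum supply price (at Q=0): P_min = 5
Quantity supplied at P* = 62:
Q* = (62 - 5)/2 = 57/2
PS = (1/2) * Q* * (P* - P_min)
PS = (1/2) * 57/2 * (62 - 5)
PS = (1/2) * 57/2 * 57 = 3249/4

3249/4


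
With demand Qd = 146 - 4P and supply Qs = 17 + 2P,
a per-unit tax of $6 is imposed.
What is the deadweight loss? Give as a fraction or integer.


Pre-tax equilibrium quantity: Q* = 60
Post-tax equilibrium quantity: Q_tax = 52
Reduction in quantity: Q* - Q_tax = 8
DWL = (1/2) * tax * (Q* - Q_tax)
DWL = (1/2) * 6 * 8 = 24

24


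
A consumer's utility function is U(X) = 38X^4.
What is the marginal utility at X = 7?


MU = dU/dX = 38*4*X^(4-1)
MU = 152*X^3
At X = 7:
MU = 152 * 7^3
MU = 152 * 343 = 52136

52136


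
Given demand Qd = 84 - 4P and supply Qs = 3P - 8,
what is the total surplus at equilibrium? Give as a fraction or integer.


Find equilibrium: 84 - 4P = 3P - 8
84 + 8 = 7P
P* = 92/7 = 92/7
Q* = 3*92/7 - 8 = 220/7
Inverse demand: P = 21 - Q/4, so P_max = 21
Inverse supply: P = 8/3 + Q/3, so P_min = 8/3
CS = (1/2) * 220/7 * (21 - 92/7) = 6050/49
PS = (1/2) * 220/7 * (92/7 - 8/3) = 24200/147
TS = CS + PS = 6050/49 + 24200/147 = 6050/21

6050/21


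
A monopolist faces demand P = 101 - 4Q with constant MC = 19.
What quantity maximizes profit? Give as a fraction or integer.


TR = P*Q = (101 - 4Q)Q = 101Q - 4Q^2
MR = dTR/dQ = 101 - 8Q
Set MR = MC:
101 - 8Q = 19
82 = 8Q
Q* = 82/8 = 41/4

41/4


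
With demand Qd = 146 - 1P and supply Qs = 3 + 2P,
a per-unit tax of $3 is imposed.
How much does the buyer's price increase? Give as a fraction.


With a per-unit tax, the buyer's price increase depends on relative slopes.
Supply slope: d = 2, Demand slope: b = 1
Buyer's price increase = d * tax / (b + d)
= 2 * 3 / (1 + 2)
= 6 / 3 = 2

2


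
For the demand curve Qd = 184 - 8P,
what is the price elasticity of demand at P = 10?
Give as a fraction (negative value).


dQ/dP = -8
At P = 10: Q = 184 - 8*10 = 104
E = (dQ/dP)(P/Q) = (-8)(10/104) = -10/13

-10/13


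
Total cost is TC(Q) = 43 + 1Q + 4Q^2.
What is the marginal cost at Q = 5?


MC = dTC/dQ = 1 + 2*4*Q
At Q = 5:
MC = 1 + 8*5
MC = 1 + 40 = 41

41


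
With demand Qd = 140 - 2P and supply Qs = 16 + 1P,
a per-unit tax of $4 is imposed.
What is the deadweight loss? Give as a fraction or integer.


Pre-tax equilibrium quantity: Q* = 172/3
Post-tax equilibrium quantity: Q_tax = 164/3
Reduction in quantity: Q* - Q_tax = 8/3
DWL = (1/2) * tax * (Q* - Q_tax)
DWL = (1/2) * 4 * 8/3 = 16/3

16/3


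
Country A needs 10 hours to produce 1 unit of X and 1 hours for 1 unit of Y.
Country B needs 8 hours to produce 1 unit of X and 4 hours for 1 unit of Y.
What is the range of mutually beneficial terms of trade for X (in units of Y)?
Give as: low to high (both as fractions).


Opportunity cost of X for Country A = hours_X / hours_Y = 10/1 = 10 units of Y
Opportunity cost of X for Country B = hours_X / hours_Y = 8/4 = 2 units of Y
Terms of trade must be between the two opportunity costs.
Range: 2 to 10

2 to 10


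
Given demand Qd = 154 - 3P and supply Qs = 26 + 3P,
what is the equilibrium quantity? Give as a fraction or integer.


First find equilibrium price:
154 - 3P = 26 + 3P
P* = 128/6 = 64/3
Then substitute into demand:
Q* = 154 - 3 * 64/3 = 90

90


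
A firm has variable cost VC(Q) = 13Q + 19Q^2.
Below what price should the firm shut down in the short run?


AVC(Q) = VC(Q)/Q = 13 + 19Q
AVC is increasing in Q, so minimum AVC is at Q -> 0+.
Min AVC = 13
The firm should shut down if P < 13.

13


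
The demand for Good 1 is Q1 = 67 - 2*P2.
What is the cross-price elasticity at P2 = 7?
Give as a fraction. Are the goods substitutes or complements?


dQ1/dP2 = -2
At P2 = 7: Q1 = 67 - 2*7 = 53
Exy = (dQ1/dP2)(P2/Q1) = -2 * 7 / 53 = -14/53
Since Exy < 0, the goods are complements.

-14/53 (complements)


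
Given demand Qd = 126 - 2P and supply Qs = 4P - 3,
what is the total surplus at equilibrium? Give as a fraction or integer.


Find equilibrium: 126 - 2P = 4P - 3
126 + 3 = 6P
P* = 129/6 = 43/2
Q* = 4*43/2 - 3 = 83
Inverse demand: P = 63 - Q/2, so P_max = 63
Inverse supply: P = 3/4 + Q/4, so P_min = 3/4
CS = (1/2) * 83 * (63 - 43/2) = 6889/4
PS = (1/2) * 83 * (43/2 - 3/4) = 6889/8
TS = CS + PS = 6889/4 + 6889/8 = 20667/8

20667/8


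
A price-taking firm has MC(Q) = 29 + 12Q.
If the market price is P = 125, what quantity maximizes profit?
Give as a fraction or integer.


In perfect competition, profit is maximized where P = MC.
125 = 29 + 12Q
96 = 12Q
Q* = 96/12 = 8

8


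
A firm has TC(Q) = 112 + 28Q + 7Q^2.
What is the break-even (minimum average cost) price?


AC(Q) = 112/Q + 28 + 7Q
To minimize: dAC/dQ = -112/Q^2 + 7 = 0
Q^2 = 112/7 = 16
Q* = 4
Min AC = 112/4 + 28 + 7*4
Min AC = 28 + 28 + 28 = 84

84


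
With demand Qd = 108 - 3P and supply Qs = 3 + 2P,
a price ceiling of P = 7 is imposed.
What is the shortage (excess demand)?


At P = 7:
Qd = 108 - 3*7 = 87
Qs = 3 + 2*7 = 17
Shortage = Qd - Qs = 87 - 17 = 70

70


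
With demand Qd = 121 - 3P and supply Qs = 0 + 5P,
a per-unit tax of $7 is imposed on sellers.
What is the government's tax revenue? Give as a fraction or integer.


With tax on sellers, new supply: Qs' = 0 + 5(P - 7)
= 5P - 35
New equilibrium quantity:
Q_new = 125/2
Tax revenue = tax * Q_new = 7 * 125/2 = 875/2

875/2


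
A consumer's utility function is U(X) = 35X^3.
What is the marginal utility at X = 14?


MU = dU/dX = 35*3*X^(3-1)
MU = 105*X^2
At X = 14:
MU = 105 * 14^2
MU = 105 * 196 = 20580

20580


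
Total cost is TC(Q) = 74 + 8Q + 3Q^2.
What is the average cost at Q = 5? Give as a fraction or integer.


TC(5) = 74 + 8*5 + 3*5^2
TC(5) = 74 + 40 + 75 = 189
AC = TC/Q = 189/5 = 189/5

189/5


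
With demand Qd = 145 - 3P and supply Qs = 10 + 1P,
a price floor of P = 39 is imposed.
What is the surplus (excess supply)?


At P = 39:
Qd = 145 - 3*39 = 28
Qs = 10 + 1*39 = 49
Surplus = Qs - Qd = 49 - 28 = 21

21


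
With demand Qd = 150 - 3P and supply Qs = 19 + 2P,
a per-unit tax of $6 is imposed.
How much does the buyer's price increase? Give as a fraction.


With a per-unit tax, the buyer's price increase depends on relative slopes.
Supply slope: d = 2, Demand slope: b = 3
Buyer's price increase = d * tax / (b + d)
= 2 * 6 / (3 + 2)
= 12 / 5 = 12/5

12/5


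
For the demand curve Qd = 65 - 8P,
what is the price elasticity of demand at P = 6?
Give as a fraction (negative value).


dQ/dP = -8
At P = 6: Q = 65 - 8*6 = 17
E = (dQ/dP)(P/Q) = (-8)(6/17) = -48/17

-48/17


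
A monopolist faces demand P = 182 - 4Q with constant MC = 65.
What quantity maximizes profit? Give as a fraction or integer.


TR = P*Q = (182 - 4Q)Q = 182Q - 4Q^2
MR = dTR/dQ = 182 - 8Q
Set MR = MC:
182 - 8Q = 65
117 = 8Q
Q* = 117/8 = 117/8

117/8


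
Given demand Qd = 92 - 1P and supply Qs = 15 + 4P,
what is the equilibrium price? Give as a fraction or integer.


At equilibrium, Qd = Qs.
92 - 1P = 15 + 4P
92 - 15 = 1P + 4P
77 = 5P
P* = 77/5 = 77/5

77/5


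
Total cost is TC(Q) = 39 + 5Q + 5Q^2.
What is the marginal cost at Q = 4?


MC = dTC/dQ = 5 + 2*5*Q
At Q = 4:
MC = 5 + 10*4
MC = 5 + 40 = 45

45


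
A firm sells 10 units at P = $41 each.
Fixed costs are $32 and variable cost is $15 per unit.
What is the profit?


Total Revenue = P * Q = 41 * 10 = $410
Total Cost = FC + VC*Q = 32 + 15*10 = $182
Profit = TR - TC = 410 - 182 = $228

$228


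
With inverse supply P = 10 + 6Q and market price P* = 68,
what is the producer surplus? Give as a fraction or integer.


Minimum supply price (at Q=0): P_min = 10
Quantity supplied at P* = 68:
Q* = (68 - 10)/6 = 29/3
PS = (1/2) * Q* * (P* - P_min)
PS = (1/2) * 29/3 * (68 - 10)
PS = (1/2) * 29/3 * 58 = 841/3

841/3


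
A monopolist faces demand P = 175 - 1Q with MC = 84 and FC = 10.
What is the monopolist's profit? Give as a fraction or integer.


MR = MC: 175 - 2Q = 84
Q* = 91/2
P* = 175 - 1*91/2 = 259/2
Profit = (P* - MC)*Q* - FC
= (259/2 - 84)*91/2 - 10
= 91/2*91/2 - 10
= 8281/4 - 10 = 8241/4

8241/4


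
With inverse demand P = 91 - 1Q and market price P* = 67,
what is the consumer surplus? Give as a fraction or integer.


Maximum willingness to pay (at Q=0): P_max = 91
Quantity demanded at P* = 67:
Q* = (91 - 67)/1 = 24
CS = (1/2) * Q* * (P_max - P*)
CS = (1/2) * 24 * (91 - 67)
CS = (1/2) * 24 * 24 = 288

288


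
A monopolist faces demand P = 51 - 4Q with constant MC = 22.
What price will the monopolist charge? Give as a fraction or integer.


MR = 51 - 8Q
Set MR = MC: 51 - 8Q = 22
Q* = 29/8
Substitute into demand:
P* = 51 - 4*29/8 = 73/2

73/2


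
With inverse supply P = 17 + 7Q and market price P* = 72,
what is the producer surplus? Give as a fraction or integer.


Minimum supply price (at Q=0): P_min = 17
Quantity supplied at P* = 72:
Q* = (72 - 17)/7 = 55/7
PS = (1/2) * Q* * (P* - P_min)
PS = (1/2) * 55/7 * (72 - 17)
PS = (1/2) * 55/7 * 55 = 3025/14

3025/14


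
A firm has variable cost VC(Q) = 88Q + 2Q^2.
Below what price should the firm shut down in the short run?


AVC(Q) = VC(Q)/Q = 88 + 2Q
AVC is increasing in Q, so minimum AVC is at Q -> 0+.
Min AVC = 88
The firm should shut down if P < 88.

88


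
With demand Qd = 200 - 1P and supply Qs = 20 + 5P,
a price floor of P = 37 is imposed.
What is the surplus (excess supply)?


At P = 37:
Qd = 200 - 1*37 = 163
Qs = 20 + 5*37 = 205
Surplus = Qs - Qd = 205 - 163 = 42

42


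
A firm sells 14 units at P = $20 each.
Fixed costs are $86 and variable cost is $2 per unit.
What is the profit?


Total Revenue = P * Q = 20 * 14 = $280
Total Cost = FC + VC*Q = 86 + 2*14 = $114
Profit = TR - TC = 280 - 114 = $166

$166


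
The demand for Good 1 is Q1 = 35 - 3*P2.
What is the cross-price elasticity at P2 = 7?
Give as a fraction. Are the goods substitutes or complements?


dQ1/dP2 = -3
At P2 = 7: Q1 = 35 - 3*7 = 14
Exy = (dQ1/dP2)(P2/Q1) = -3 * 7 / 14 = -3/2
Since Exy < 0, the goods are complements.

-3/2 (complements)


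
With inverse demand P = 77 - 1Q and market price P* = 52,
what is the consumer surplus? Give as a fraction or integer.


Maximum willingness to pay (at Q=0): P_max = 77
Quantity demanded at P* = 52:
Q* = (77 - 52)/1 = 25
CS = (1/2) * Q* * (P_max - P*)
CS = (1/2) * 25 * (77 - 52)
CS = (1/2) * 25 * 25 = 625/2

625/2


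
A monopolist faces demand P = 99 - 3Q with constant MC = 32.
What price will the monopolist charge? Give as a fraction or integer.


MR = 99 - 6Q
Set MR = MC: 99 - 6Q = 32
Q* = 67/6
Substitute into demand:
P* = 99 - 3*67/6 = 131/2

131/2


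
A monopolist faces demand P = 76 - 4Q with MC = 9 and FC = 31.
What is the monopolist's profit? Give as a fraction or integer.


MR = MC: 76 - 8Q = 9
Q* = 67/8
P* = 76 - 4*67/8 = 85/2
Profit = (P* - MC)*Q* - FC
= (85/2 - 9)*67/8 - 31
= 67/2*67/8 - 31
= 4489/16 - 31 = 3993/16

3993/16


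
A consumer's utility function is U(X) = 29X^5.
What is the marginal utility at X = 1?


MU = dU/dX = 29*5*X^(5-1)
MU = 145*X^4
At X = 1:
MU = 145 * 1^4
MU = 145 * 1 = 145

145


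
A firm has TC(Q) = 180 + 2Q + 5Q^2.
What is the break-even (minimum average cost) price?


AC(Q) = 180/Q + 2 + 5Q
To minimize: dAC/dQ = -180/Q^2 + 5 = 0
Q^2 = 180/5 = 36
Q* = 6
Min AC = 180/6 + 2 + 5*6
Min AC = 30 + 2 + 30 = 62

62


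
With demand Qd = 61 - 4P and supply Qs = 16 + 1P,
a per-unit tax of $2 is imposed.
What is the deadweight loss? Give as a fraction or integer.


Pre-tax equilibrium quantity: Q* = 25
Post-tax equilibrium quantity: Q_tax = 117/5
Reduction in quantity: Q* - Q_tax = 8/5
DWL = (1/2) * tax * (Q* - Q_tax)
DWL = (1/2) * 2 * 8/5 = 8/5

8/5


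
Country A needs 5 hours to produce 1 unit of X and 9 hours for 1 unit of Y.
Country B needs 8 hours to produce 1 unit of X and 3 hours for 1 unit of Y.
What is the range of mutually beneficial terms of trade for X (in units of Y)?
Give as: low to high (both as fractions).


Opportunity cost of X for Country A = hours_X / hours_Y = 5/9 = 5/9 units of Y
Opportunity cost of X for Country B = hours_X / hours_Y = 8/3 = 8/3 units of Y
Terms of trade must be between the two opportunity costs.
Range: 5/9 to 8/3

5/9 to 8/3


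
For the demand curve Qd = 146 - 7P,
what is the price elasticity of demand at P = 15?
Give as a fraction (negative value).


dQ/dP = -7
At P = 15: Q = 146 - 7*15 = 41
E = (dQ/dP)(P/Q) = (-7)(15/41) = -105/41

-105/41


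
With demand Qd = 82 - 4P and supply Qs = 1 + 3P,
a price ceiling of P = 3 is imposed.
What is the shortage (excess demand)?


At P = 3:
Qd = 82 - 4*3 = 70
Qs = 1 + 3*3 = 10
Shortage = Qd - Qs = 70 - 10 = 60

60


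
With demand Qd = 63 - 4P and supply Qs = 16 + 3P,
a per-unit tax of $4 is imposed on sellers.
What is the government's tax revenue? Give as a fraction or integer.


With tax on sellers, new supply: Qs' = 16 + 3(P - 4)
= 4 + 3P
New equilibrium quantity:
Q_new = 205/7
Tax revenue = tax * Q_new = 4 * 205/7 = 820/7

820/7


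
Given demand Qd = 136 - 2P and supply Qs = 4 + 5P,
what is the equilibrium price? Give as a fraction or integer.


At equilibrium, Qd = Qs.
136 - 2P = 4 + 5P
136 - 4 = 2P + 5P
132 = 7P
P* = 132/7 = 132/7

132/7


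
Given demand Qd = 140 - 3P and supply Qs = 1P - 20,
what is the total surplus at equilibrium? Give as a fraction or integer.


Find equilibrium: 140 - 3P = 1P - 20
140 + 20 = 4P
P* = 160/4 = 40
Q* = 1*40 - 20 = 20
Inverse demand: P = 140/3 - Q/3, so P_max = 140/3
Inverse supply: P = 20 + Q/1, so P_min = 20
CS = (1/2) * 20 * (140/3 - 40) = 200/3
PS = (1/2) * 20 * (40 - 20) = 200
TS = CS + PS = 200/3 + 200 = 800/3

800/3


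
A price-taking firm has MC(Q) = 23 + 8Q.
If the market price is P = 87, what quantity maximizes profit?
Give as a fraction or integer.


In perfect competition, profit is maximized where P = MC.
87 = 23 + 8Q
64 = 8Q
Q* = 64/8 = 8

8


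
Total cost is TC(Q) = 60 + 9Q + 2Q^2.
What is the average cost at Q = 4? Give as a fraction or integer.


TC(4) = 60 + 9*4 + 2*4^2
TC(4) = 60 + 36 + 32 = 128
AC = TC/Q = 128/4 = 32

32


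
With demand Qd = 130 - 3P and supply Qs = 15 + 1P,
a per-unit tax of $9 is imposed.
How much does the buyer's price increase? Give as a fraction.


With a per-unit tax, the buyer's price increase depends on relative slopes.
Supply slope: d = 1, Demand slope: b = 3
Buyer's price increase = d * tax / (b + d)
= 1 * 9 / (3 + 1)
= 9 / 4 = 9/4

9/4


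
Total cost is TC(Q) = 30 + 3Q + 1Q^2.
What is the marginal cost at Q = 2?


MC = dTC/dQ = 3 + 2*1*Q
At Q = 2:
MC = 3 + 2*2
MC = 3 + 4 = 7

7


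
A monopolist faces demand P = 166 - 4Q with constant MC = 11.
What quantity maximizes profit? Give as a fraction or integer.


TR = P*Q = (166 - 4Q)Q = 166Q - 4Q^2
MR = dTR/dQ = 166 - 8Q
Set MR = MC:
166 - 8Q = 11
155 = 8Q
Q* = 155/8 = 155/8

155/8


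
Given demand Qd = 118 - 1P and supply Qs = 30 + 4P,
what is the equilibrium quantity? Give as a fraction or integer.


First find equilibrium price:
118 - 1P = 30 + 4P
P* = 88/5 = 88/5
Then substitute into demand:
Q* = 118 - 1 * 88/5 = 502/5

502/5


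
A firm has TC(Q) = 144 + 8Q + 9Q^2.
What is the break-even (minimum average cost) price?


AC(Q) = 144/Q + 8 + 9Q
To minimize: dAC/dQ = -144/Q^2 + 9 = 0
Q^2 = 144/9 = 16
Q* = 4
Min AC = 144/4 + 8 + 9*4
Min AC = 36 + 8 + 36 = 80

80


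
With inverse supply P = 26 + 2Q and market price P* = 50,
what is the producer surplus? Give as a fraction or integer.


Minimum supply price (at Q=0): P_min = 26
Quantity supplied at P* = 50:
Q* = (50 - 26)/2 = 12
PS = (1/2) * Q* * (P* - P_min)
PS = (1/2) * 12 * (50 - 26)
PS = (1/2) * 12 * 24 = 144

144


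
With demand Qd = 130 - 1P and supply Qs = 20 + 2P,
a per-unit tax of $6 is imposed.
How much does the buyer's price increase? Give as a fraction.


With a per-unit tax, the buyer's price increase depends on relative slopes.
Supply slope: d = 2, Demand slope: b = 1
Buyer's price increase = d * tax / (b + d)
= 2 * 6 / (1 + 2)
= 12 / 3 = 4

4


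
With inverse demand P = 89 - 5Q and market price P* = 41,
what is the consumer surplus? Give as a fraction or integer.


Maximum willingness to pay (at Q=0): P_max = 89
Quantity demanded at P* = 41:
Q* = (89 - 41)/5 = 48/5
CS = (1/2) * Q* * (P_max - P*)
CS = (1/2) * 48/5 * (89 - 41)
CS = (1/2) * 48/5 * 48 = 1152/5

1152/5


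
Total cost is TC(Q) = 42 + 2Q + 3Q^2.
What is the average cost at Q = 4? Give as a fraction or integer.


TC(4) = 42 + 2*4 + 3*4^2
TC(4) = 42 + 8 + 48 = 98
AC = TC/Q = 98/4 = 49/2

49/2


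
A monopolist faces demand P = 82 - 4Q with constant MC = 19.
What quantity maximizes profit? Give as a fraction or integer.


TR = P*Q = (82 - 4Q)Q = 82Q - 4Q^2
MR = dTR/dQ = 82 - 8Q
Set MR = MC:
82 - 8Q = 19
63 = 8Q
Q* = 63/8 = 63/8

63/8


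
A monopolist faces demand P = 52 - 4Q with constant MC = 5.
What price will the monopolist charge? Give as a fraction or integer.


MR = 52 - 8Q
Set MR = MC: 52 - 8Q = 5
Q* = 47/8
Substitute into demand:
P* = 52 - 4*47/8 = 57/2

57/2


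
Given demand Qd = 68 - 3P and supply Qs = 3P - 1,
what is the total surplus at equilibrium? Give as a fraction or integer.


Find equilibrium: 68 - 3P = 3P - 1
68 + 1 = 6P
P* = 69/6 = 23/2
Q* = 3*23/2 - 1 = 67/2
Inverse demand: P = 68/3 - Q/3, so P_max = 68/3
Inverse supply: P = 1/3 + Q/3, so P_min = 1/3
CS = (1/2) * 67/2 * (68/3 - 23/2) = 4489/24
PS = (1/2) * 67/2 * (23/2 - 1/3) = 4489/24
TS = CS + PS = 4489/24 + 4489/24 = 4489/12

4489/12


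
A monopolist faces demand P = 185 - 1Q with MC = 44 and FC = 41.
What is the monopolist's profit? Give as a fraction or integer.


MR = MC: 185 - 2Q = 44
Q* = 141/2
P* = 185 - 1*141/2 = 229/2
Profit = (P* - MC)*Q* - FC
= (229/2 - 44)*141/2 - 41
= 141/2*141/2 - 41
= 19881/4 - 41 = 19717/4

19717/4


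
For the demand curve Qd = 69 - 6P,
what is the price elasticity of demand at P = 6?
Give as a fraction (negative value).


dQ/dP = -6
At P = 6: Q = 69 - 6*6 = 33
E = (dQ/dP)(P/Q) = (-6)(6/33) = -12/11

-12/11


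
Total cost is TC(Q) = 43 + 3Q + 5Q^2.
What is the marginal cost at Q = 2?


MC = dTC/dQ = 3 + 2*5*Q
At Q = 2:
MC = 3 + 10*2
MC = 3 + 20 = 23

23


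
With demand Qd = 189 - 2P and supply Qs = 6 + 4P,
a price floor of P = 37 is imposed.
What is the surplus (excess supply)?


At P = 37:
Qd = 189 - 2*37 = 115
Qs = 6 + 4*37 = 154
Surplus = Qs - Qd = 154 - 115 = 39

39


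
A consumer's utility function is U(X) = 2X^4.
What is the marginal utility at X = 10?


MU = dU/dX = 2*4*X^(4-1)
MU = 8*X^3
At X = 10:
MU = 8 * 10^3
MU = 8 * 1000 = 8000

8000


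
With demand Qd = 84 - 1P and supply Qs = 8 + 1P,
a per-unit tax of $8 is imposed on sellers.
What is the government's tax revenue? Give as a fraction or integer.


With tax on sellers, new supply: Qs' = 8 + 1(P - 8)
= 0 + 1P
New equilibrium quantity:
Q_new = 42
Tax revenue = tax * Q_new = 8 * 42 = 336

336


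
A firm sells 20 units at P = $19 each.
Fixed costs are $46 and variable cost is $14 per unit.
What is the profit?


Total Revenue = P * Q = 19 * 20 = $380
Total Cost = FC + VC*Q = 46 + 14*20 = $326
Profit = TR - TC = 380 - 326 = $54

$54


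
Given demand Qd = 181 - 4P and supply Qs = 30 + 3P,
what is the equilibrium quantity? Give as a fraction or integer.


First find equilibrium price:
181 - 4P = 30 + 3P
P* = 151/7 = 151/7
Then substitute into demand:
Q* = 181 - 4 * 151/7 = 663/7

663/7


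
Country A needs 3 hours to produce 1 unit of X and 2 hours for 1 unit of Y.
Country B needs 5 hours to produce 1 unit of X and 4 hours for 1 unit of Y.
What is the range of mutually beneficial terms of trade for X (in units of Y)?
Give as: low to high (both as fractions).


Opportunity cost of X for Country A = hours_X / hours_Y = 3/2 = 3/2 units of Y
Opportunity cost of X for Country B = hours_X / hours_Y = 5/4 = 5/4 units of Y
Terms of trade must be between the two opportunity costs.
Range: 5/4 to 3/2

5/4 to 3/2


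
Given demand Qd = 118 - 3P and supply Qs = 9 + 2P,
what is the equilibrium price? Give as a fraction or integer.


At equilibrium, Qd = Qs.
118 - 3P = 9 + 2P
118 - 9 = 3P + 2P
109 = 5P
P* = 109/5 = 109/5

109/5


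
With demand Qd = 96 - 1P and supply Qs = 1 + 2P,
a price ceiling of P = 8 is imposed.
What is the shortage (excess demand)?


At P = 8:
Qd = 96 - 1*8 = 88
Qs = 1 + 2*8 = 17
Shortage = Qd - Qs = 88 - 17 = 71

71


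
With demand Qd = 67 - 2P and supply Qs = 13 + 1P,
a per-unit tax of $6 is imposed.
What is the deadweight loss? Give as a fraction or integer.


Pre-tax equilibrium quantity: Q* = 31
Post-tax equilibrium quantity: Q_tax = 27
Reduction in quantity: Q* - Q_tax = 4
DWL = (1/2) * tax * (Q* - Q_tax)
DWL = (1/2) * 6 * 4 = 12

12


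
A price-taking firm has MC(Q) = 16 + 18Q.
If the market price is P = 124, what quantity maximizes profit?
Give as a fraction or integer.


In perfect competition, profit is maximized where P = MC.
124 = 16 + 18Q
108 = 18Q
Q* = 108/18 = 6

6


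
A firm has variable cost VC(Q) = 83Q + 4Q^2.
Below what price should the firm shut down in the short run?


AVC(Q) = VC(Q)/Q = 83 + 4Q
AVC is increasing in Q, so minimum AVC is at Q -> 0+.
Min AVC = 83
The firm should shut down if P < 83.

83


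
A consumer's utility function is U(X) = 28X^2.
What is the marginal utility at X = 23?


MU = dU/dX = 28*2*X^(2-1)
MU = 56*X^1
At X = 23:
MU = 56 * 23^1
MU = 56 * 23 = 1288

1288


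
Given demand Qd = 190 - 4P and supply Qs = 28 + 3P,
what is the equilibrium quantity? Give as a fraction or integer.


First find equilibrium price:
190 - 4P = 28 + 3P
P* = 162/7 = 162/7
Then substitute into demand:
Q* = 190 - 4 * 162/7 = 682/7

682/7


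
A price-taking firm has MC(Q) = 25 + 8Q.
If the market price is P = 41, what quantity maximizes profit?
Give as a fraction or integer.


In perfect competition, profit is maximized where P = MC.
41 = 25 + 8Q
16 = 8Q
Q* = 16/8 = 2

2


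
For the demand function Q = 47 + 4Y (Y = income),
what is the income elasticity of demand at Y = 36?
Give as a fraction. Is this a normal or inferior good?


dQ/dY = 4
At Y = 36: Q = 47 + 4*36 = 191
Ey = (dQ/dY)(Y/Q) = 4 * 36 / 191 = 144/191
Since Ey > 0, this is a normal good.

144/191 (normal good)


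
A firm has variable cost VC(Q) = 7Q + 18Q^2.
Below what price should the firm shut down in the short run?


AVC(Q) = VC(Q)/Q = 7 + 18Q
AVC is increasing in Q, so minimum AVC is at Q -> 0+.
Min AVC = 7
The firm should shut down if P < 7.

7


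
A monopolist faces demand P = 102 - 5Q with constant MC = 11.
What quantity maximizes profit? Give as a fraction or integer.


TR = P*Q = (102 - 5Q)Q = 102Q - 5Q^2
MR = dTR/dQ = 102 - 10Q
Set MR = MC:
102 - 10Q = 11
91 = 10Q
Q* = 91/10 = 91/10

91/10


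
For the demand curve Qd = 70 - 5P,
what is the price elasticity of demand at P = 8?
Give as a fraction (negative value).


dQ/dP = -5
At P = 8: Q = 70 - 5*8 = 30
E = (dQ/dP)(P/Q) = (-5)(8/30) = -4/3

-4/3


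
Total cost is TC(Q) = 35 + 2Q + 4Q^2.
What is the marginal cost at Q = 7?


MC = dTC/dQ = 2 + 2*4*Q
At Q = 7:
MC = 2 + 8*7
MC = 2 + 56 = 58

58


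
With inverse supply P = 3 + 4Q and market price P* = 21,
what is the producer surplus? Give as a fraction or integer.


Minimum supply price (at Q=0): P_min = 3
Quantity supplied at P* = 21:
Q* = (21 - 3)/4 = 9/2
PS = (1/2) * Q* * (P* - P_min)
PS = (1/2) * 9/2 * (21 - 3)
PS = (1/2) * 9/2 * 18 = 81/2

81/2


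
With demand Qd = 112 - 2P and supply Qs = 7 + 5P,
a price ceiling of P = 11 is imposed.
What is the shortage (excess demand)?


At P = 11:
Qd = 112 - 2*11 = 90
Qs = 7 + 5*11 = 62
Shortage = Qd - Qs = 90 - 62 = 28

28


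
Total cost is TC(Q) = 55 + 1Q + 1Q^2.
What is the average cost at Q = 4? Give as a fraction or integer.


TC(4) = 55 + 1*4 + 1*4^2
TC(4) = 55 + 4 + 16 = 75
AC = TC/Q = 75/4 = 75/4

75/4


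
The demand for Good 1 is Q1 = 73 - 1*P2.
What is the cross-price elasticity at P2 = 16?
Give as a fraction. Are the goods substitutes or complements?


dQ1/dP2 = -1
At P2 = 16: Q1 = 73 - 1*16 = 57
Exy = (dQ1/dP2)(P2/Q1) = -1 * 16 / 57 = -16/57
Since Exy < 0, the goods are complements.

-16/57 (complements)


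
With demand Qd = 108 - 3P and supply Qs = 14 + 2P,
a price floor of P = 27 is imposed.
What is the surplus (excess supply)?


At P = 27:
Qd = 108 - 3*27 = 27
Qs = 14 + 2*27 = 68
Surplus = Qs - Qd = 68 - 27 = 41

41


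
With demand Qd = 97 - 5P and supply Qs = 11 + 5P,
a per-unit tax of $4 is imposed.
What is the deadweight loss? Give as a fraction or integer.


Pre-tax equilibrium quantity: Q* = 54
Post-tax equilibrium quantity: Q_tax = 44
Reduction in quantity: Q* - Q_tax = 10
DWL = (1/2) * tax * (Q* - Q_tax)
DWL = (1/2) * 4 * 10 = 20

20


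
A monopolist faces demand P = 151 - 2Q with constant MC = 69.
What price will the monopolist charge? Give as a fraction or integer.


MR = 151 - 4Q
Set MR = MC: 151 - 4Q = 69
Q* = 41/2
Substitute into demand:
P* = 151 - 2*41/2 = 110

110


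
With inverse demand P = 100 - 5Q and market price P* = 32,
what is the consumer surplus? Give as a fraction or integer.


Maximum willingness to pay (at Q=0): P_max = 100
Quantity demanded at P* = 32:
Q* = (100 - 32)/5 = 68/5
CS = (1/2) * Q* * (P_max - P*)
CS = (1/2) * 68/5 * (100 - 32)
CS = (1/2) * 68/5 * 68 = 2312/5

2312/5


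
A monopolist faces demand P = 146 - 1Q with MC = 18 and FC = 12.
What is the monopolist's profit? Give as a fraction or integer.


MR = MC: 146 - 2Q = 18
Q* = 64
P* = 146 - 1*64 = 82
Profit = (P* - MC)*Q* - FC
= (82 - 18)*64 - 12
= 64*64 - 12
= 4096 - 12 = 4084

4084


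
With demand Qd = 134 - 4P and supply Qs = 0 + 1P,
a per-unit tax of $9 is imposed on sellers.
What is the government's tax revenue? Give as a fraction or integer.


With tax on sellers, new supply: Qs' = 0 + 1(P - 9)
= 1P - 9
New equilibrium quantity:
Q_new = 98/5
Tax revenue = tax * Q_new = 9 * 98/5 = 882/5

882/5


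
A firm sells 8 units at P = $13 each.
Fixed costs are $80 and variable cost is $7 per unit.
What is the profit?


Total Revenue = P * Q = 13 * 8 = $104
Total Cost = FC + VC*Q = 80 + 7*8 = $136
Profit = TR - TC = 104 - 136 = $-32

$-32


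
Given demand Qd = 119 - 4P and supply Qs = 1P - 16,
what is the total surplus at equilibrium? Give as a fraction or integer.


Find equilibrium: 119 - 4P = 1P - 16
119 + 16 = 5P
P* = 135/5 = 27
Q* = 1*27 - 16 = 11
Inverse demand: P = 119/4 - Q/4, so P_max = 119/4
Inverse supply: P = 16 + Q/1, so P_min = 16
CS = (1/2) * 11 * (119/4 - 27) = 121/8
PS = (1/2) * 11 * (27 - 16) = 121/2
TS = CS + PS = 121/8 + 121/2 = 605/8

605/8


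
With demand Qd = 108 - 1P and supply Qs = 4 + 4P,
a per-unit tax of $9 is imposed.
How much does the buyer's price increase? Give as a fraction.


With a per-unit tax, the buyer's price increase depends on relative slopes.
Supply slope: d = 4, Demand slope: b = 1
Buyer's price increase = d * tax / (b + d)
= 4 * 9 / (1 + 4)
= 36 / 5 = 36/5

36/5


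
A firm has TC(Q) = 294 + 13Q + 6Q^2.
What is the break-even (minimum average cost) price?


AC(Q) = 294/Q + 13 + 6Q
To minimize: dAC/dQ = -294/Q^2 + 6 = 0
Q^2 = 294/6 = 49
Q* = 7
Min AC = 294/7 + 13 + 6*7
Min AC = 42 + 13 + 42 = 97

97


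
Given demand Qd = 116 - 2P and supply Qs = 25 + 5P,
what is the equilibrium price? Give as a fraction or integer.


At equilibrium, Qd = Qs.
116 - 2P = 25 + 5P
116 - 25 = 2P + 5P
91 = 7P
P* = 91/7 = 13

13


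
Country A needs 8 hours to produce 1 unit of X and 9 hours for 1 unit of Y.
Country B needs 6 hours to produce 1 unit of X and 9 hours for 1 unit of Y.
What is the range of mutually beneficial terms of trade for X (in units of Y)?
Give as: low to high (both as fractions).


Opportunity cost of X for Country A = hours_X / hours_Y = 8/9 = 8/9 units of Y
Opportunity cost of X for Country B = hours_X / hours_Y = 6/9 = 2/3 units of Y
Terms of trade must be between the two opportunity costs.
Range: 2/3 to 8/9

2/3 to 8/9


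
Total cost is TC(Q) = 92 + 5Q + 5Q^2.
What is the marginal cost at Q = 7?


MC = dTC/dQ = 5 + 2*5*Q
At Q = 7:
MC = 5 + 10*7
MC = 5 + 70 = 75

75


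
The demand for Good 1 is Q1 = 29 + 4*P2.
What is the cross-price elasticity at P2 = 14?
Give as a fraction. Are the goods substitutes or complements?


dQ1/dP2 = 4
At P2 = 14: Q1 = 29 + 4*14 = 85
Exy = (dQ1/dP2)(P2/Q1) = 4 * 14 / 85 = 56/85
Since Exy > 0, the goods are substitutes.

56/85 (substitutes)


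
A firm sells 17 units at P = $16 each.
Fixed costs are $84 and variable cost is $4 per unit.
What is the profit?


Total Revenue = P * Q = 16 * 17 = $272
Total Cost = FC + VC*Q = 84 + 4*17 = $152
Profit = TR - TC = 272 - 152 = $120

$120


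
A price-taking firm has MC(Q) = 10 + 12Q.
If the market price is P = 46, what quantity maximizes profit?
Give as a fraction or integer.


In perfect competition, profit is maximized where P = MC.
46 = 10 + 12Q
36 = 12Q
Q* = 36/12 = 3

3


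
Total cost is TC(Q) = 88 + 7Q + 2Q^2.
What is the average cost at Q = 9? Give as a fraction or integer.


TC(9) = 88 + 7*9 + 2*9^2
TC(9) = 88 + 63 + 162 = 313
AC = TC/Q = 313/9 = 313/9

313/9


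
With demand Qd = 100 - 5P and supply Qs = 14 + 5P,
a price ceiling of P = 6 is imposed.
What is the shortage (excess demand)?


At P = 6:
Qd = 100 - 5*6 = 70
Qs = 14 + 5*6 = 44
Shortage = Qd - Qs = 70 - 44 = 26

26


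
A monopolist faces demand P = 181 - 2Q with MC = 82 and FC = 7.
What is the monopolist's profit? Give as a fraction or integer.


MR = MC: 181 - 4Q = 82
Q* = 99/4
P* = 181 - 2*99/4 = 263/2
Profit = (P* - MC)*Q* - FC
= (263/2 - 82)*99/4 - 7
= 99/2*99/4 - 7
= 9801/8 - 7 = 9745/8

9745/8


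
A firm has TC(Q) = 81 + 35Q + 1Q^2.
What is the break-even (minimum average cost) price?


AC(Q) = 81/Q + 35 + 1Q
To minimize: dAC/dQ = -81/Q^2 + 1 = 0
Q^2 = 81/1 = 81
Q* = 9
Min AC = 81/9 + 35 + 1*9
Min AC = 9 + 35 + 9 = 53

53


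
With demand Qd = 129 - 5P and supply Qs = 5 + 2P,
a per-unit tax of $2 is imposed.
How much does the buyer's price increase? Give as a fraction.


With a per-unit tax, the buyer's price increase depends on relative slopes.
Supply slope: d = 2, Demand slope: b = 5
Buyer's price increase = d * tax / (b + d)
= 2 * 2 / (5 + 2)
= 4 / 7 = 4/7

4/7


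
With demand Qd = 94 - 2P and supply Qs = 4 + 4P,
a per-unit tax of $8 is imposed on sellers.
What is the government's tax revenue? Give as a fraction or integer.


With tax on sellers, new supply: Qs' = 4 + 4(P - 8)
= 4P - 28
New equilibrium quantity:
Q_new = 160/3
Tax revenue = tax * Q_new = 8 * 160/3 = 1280/3

1280/3
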